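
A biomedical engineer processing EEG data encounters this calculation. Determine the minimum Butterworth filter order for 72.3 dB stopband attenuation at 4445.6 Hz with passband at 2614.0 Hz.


Butterworth filter order formula:
n = log10(10^(A/10) - 1) / (2 * log10(f_stop/f_pass))
10^(72.3/10) - 1 = 16982435.5246
f_stop/f_pass = 4445.6 / 2614.0 = 1.7007
n = 15.6748 -> ceil = 16

16


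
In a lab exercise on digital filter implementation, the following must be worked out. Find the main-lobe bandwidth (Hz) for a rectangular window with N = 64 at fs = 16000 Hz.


Main lobe width for a rectangular window:
Width = 2 * fs / N
      = 2 * 16000 / 64
      = 32000 / 64
      = 500.0 Hz

500.0 Hz


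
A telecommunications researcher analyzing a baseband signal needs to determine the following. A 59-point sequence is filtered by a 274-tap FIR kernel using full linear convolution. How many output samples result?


Linear convolution output length:
L = N + M - 1
  = 59 + 274 - 1
  = 332 samples

332


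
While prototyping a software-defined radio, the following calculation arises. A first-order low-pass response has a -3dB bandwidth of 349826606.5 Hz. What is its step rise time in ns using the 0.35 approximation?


Rise time from bandwidth relationship:
tr = 0.35 / BW
   = 0.35 / 349826606.5
   = 1.000495656e-09 s
   = 1.0005 ns

1.0005 ns


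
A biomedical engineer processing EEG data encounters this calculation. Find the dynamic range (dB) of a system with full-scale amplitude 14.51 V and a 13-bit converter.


Dynamic range from full-scale to LSB:
V_min = V_max / 2^bits = 14.51 / 2^13
DR = 20 * log10(V_max / V_min)
   = 20 * log10(2^13)
   = 20 * 13 * log10(2)
   = 78.27 dB

78.27 dB


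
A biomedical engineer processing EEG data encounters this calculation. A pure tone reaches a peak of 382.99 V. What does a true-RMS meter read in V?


RMS voltage for a sinusoidal waveform:
V_rms = V_peak / sqrt(2)
      = 382.99 / 1.414214
      = 270.815 V

270.815 V


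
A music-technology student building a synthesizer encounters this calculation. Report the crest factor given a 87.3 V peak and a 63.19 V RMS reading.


Crest factor is the ratio of peak to RMS:
CF = V_peak / V_rms
   = 87.3 / 63.19
   = 1.3815

1.3815


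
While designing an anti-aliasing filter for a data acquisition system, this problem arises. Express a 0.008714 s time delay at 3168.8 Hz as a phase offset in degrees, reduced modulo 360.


Phase shift from frequency and time delay:
phi = 360 * f * t_delay
    = 360 * 3168.8 * 0.008714
    = 9940.65 degrees
    mod 360 = 220.65 degrees

220.65 degrees


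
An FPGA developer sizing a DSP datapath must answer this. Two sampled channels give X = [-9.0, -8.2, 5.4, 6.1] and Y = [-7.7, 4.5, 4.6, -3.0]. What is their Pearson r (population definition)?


Pearson correlation coefficient (population):
r = cov(X,Y) / (std(X) * std(Y))
Mean X = -1.425, Mean Y = -0.4
Cov(X,Y) = 9.165
Std(X) = 7.184836, Std(Y) = 5.22159
r = 0.2443

0.2443


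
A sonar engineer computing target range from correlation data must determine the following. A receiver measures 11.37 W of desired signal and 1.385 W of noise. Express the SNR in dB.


SNR in decibels:
SNR = 10 * log10(Ps / Pn)
    = 10 * log10(11.37 / 1.385)
    = 10 * log10(8.2094)
    = 10 * 0.9143
    = 9.14 dB

9.14 dB


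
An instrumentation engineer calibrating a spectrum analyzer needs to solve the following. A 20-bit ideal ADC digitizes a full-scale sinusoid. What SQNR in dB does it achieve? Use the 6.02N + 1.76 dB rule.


Theoretical SNR for a full-scale sinusoid:
SNR = 6.02 * N + 1.76
    = 6.02 * 20 + 1.76
    = 120.4 + 1.76
    = 122.16 dB

122.16 dB


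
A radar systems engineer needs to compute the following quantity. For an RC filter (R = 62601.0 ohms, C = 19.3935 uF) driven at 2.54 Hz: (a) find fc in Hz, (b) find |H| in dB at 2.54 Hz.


Step 1 — cutoff frequency:
fc = 1 / (2*pi*R*C)
C = 19.3935 uF = 1.93935e-05 F
fc = 1 / (2*pi*62601.0*1.93935e-05)
   = 0.131094 Hz

Step 2 — magnitude at f = 2.54 Hz:
|H(f)| = 1 / sqrt(1 + (f/fc)^2)
f/fc = 2.54 / 0.131094 = 19.37541
|H| = 1 / sqrt(1 + 375.406513) = 0.0515432
|H|_dB = 20*log10(0.0515432) = -25.76 dB

fc = 0.131094 Hz; |H(2.54 Hz)| = -25.76 dB


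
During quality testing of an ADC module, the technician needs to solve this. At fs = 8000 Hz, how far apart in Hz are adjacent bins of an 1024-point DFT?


DFT frequency resolution:
df = fs / N
   = 8000 / 1024
   = 7.8125 Hz

7.8125 Hz


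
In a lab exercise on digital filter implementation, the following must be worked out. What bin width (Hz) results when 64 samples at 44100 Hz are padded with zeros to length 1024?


Frequency resolution after zero-padding:
N_padded = 64 * 16 = 1024
df = fs / N_padded
   = 44100 / 1024
   = 43.0664 Hz

43.0664 Hz


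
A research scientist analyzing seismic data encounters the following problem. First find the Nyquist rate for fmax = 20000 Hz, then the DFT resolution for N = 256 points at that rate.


Step 1 — Nyquist sampling rate:
fs = 2 * fmax = 2 * 20000 = 40000 Hz

Step 2 — DFT bin spacing:
df = fs / N = 40000 / 256 = 156.25 Hz

156.25 Hz


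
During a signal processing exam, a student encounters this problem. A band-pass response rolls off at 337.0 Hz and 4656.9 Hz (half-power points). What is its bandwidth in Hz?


Bandwidth is the difference of -3dB frequencies:
BW = f_high - f_low
   = 4656.9 - 337.0
   = 4319.9 Hz

4319.9 Hz


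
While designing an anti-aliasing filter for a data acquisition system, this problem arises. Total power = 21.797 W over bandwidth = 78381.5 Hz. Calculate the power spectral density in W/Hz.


Power spectral density:
PSD = P / BW
    = 21.797 / 78381.5
    = 0.00027809 W/Hz

0.00027809 W/Hz


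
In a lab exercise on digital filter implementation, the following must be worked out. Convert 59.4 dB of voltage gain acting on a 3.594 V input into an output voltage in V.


Output voltage from dB gain:
V_out = V_in * 10^(gain_dB / 20)
      = 3.594 * 10^(59.4 / 20)
      = 3.594 * 933.254301
      = 3354.116 V

3354.116 V


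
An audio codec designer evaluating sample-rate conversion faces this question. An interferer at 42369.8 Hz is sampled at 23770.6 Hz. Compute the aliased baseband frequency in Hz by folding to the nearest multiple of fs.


Compute the nearest integer multiple of fs to the signal:
n = round(42369.8 / 23770.6) = 2
f_alias = |42369.8 - 2 * 23770.6|
        = |42369.8 - 47541.2|
        = 5171.4 Hz

5171.4


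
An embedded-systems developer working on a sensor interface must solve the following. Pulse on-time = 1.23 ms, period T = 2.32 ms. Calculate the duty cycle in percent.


Duty cycle as a percentage:
DC = (t_on / T) * 100
   = (1.23 / 2.32) * 100
   = 0.530172 * 100
   = 53.02 %

53.02 %


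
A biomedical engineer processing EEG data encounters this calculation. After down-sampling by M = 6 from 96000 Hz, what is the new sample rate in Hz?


Decimation reduces the sample rate:
fs_out = fs_in / M
       = 96000 / 6
       = 16000.0 Hz

16000.0 Hz


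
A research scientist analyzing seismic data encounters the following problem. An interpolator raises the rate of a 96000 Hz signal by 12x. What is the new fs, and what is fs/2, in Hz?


Step 1 — output sample rate after interpolation by L:
fs_out = L * fs_in = 12 * 96000 = 1152000 Hz

Step 2 — Nyquist frequency of the output stream:
f_Nyq = fs_out / 2 = 1152000 / 2 = 576000.0 Hz

fs_out = 1152000 Hz; f_Nyquist = 576000.0 Hz


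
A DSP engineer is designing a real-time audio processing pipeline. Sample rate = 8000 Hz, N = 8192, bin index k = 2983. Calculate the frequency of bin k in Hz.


Frequency of DFT bin k:
f_k = k * fs / N
    = 2983 * 8000 / 8192
    = 23864000 / 8192
    = 2913.086 Hz

2913.086 Hz


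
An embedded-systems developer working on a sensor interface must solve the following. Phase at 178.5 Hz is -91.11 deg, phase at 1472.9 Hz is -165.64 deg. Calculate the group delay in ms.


Group delay from phase difference:
tau = -d(phi)/d(omega)
d(phi) = -74.53 deg = -1.300794 rad
d(omega) = 2*pi*(1472.9 - 178.5) = 8132.9551 rad/s
tau = -(-1.300794) / 8132.9551
    = 0.1599 ms

0.1599 ms


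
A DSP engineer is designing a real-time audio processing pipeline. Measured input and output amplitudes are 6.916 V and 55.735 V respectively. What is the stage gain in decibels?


Voltage gain in dB:
G = 20 * log10(Vout / Vin)
  = 20 * log10(55.735 / 6.916)
  = 20 * log10(8.058849)
  = 20 * 0.906273
  = 18.13 dB

18.13 dB


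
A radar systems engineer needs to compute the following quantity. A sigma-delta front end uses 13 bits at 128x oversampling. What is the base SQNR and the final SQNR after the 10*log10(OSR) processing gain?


Step 1 — baseline SQNR at Nyquist:
SQNR_base = 6.02*N + 1.76
          = 6.02*13 + 1.76
          = 80.02 dB

Step 2 — oversampling processing gain:
G = 10*log10(OSR) = 10*log10(128) = 21.07 dB

Step 3 — total:
SQNR_total = 80.02 + 21.07 = 101.09 dB

Base SQNR = 80.02 dB; oversampled SQNR = 101.09 dB


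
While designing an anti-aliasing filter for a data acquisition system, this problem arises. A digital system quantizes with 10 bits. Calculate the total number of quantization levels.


Number of quantization levels = 2^N
= 2^10
= 1024

1024


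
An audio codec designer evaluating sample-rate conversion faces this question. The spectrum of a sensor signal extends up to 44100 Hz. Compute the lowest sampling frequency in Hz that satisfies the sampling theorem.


The Nyquist rate is twice the maximum frequency component.
fs_min = 2 * fmax
      = 2 * 44100
      = 88200 Hz

88200


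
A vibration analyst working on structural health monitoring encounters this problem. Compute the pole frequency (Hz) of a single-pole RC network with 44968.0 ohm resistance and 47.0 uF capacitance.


Cutoff frequency of a first-order RC filter:
fc = 1 / (2 * pi * R * C)
C = 47.0 uF = 4.7e-05 F
fc = 1 / (2 * pi * 44968.0 * 4.7e-05)
   = 1 / 13.279487013983
   = 0.075304 Hz

0.075304 Hz


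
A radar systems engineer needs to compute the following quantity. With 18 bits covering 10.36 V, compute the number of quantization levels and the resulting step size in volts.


Step 1 — number of quantization levels:
L = 2^N = 2^18 = 262144

Step 2 — LSB step size:
delta = Vfs / L
      = 10.36 / 262144
      = 3.952e-05 V

Levels = 262144; step size = 3.952e-05 V


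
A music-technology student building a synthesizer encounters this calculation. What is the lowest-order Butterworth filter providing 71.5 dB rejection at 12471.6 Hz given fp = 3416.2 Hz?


Butterworth filter order formula:
n = log10(10^(A/10) - 1) / (2 * log10(f_stop/f_pass))
10^(71.5/10) - 1 = 14125374.4462
f_stop/f_pass = 12471.6 / 3416.2 = 3.6507
n = 6.3569 -> ceil = 7

7


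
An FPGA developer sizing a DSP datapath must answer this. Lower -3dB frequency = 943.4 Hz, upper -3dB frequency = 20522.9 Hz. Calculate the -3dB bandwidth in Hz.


Bandwidth is the difference of -3dB frequencies:
BW = f_high - f_low
   = 20522.9 - 943.4
   = 19579.5 Hz

19579.5 Hz


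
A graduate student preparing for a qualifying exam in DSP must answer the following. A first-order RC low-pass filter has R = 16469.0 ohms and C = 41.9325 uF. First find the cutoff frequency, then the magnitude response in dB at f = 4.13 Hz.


Step 1 — cutoff frequency:
fc = 1 / (2*pi*R*C)
C = 41.9325 uF = 4.19325e-05 F
fc = 1 / (2*pi*16469.0*4.19325e-05)
   = 0.230463 Hz

Step 2 — magnitude at f = 4.13 Hz:
|H(f)| = 1 / sqrt(1 + (f/fc)^2)
f/fc = 4.13 / 0.230463 = 17.920447
|H| = 1 / sqrt(1 + 321.142421) = 0.0557155
|H|_dB = 20*log10(0.0557155) = -25.08 dB

fc = 0.230463 Hz; |H(4.13 Hz)| = -25.08 dB


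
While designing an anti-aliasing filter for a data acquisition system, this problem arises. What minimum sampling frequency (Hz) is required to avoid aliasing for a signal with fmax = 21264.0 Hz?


The Nyquist rate is twice the maximum frequency component.
fs_min = 2 * fmax
      = 2 * 21264.0
      = 42528.0 Hz

42528.0


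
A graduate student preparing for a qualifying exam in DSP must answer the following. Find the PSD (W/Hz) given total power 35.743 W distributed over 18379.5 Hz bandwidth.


Power spectral density:
PSD = P / BW
    = 35.743 / 18379.5
    = 0.00194472 W/Hz

0.00194472 W/Hz


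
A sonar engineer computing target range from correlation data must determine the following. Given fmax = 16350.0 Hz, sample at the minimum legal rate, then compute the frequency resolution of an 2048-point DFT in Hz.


Step 1 — Nyquist sampling rate:
fs = 2 * fmax = 2 * 16350.0 = 32700.0 Hz

Step 2 — DFT bin spacing:
df = fs / N = 32700.0 / 2048 = 15.9668 Hz

15.9668 Hz


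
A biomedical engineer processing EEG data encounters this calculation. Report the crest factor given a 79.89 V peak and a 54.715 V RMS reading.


Crest factor is the ratio of peak to RMS:
CF = V_peak / V_rms
   = 79.89 / 54.715
   = 1.4601

1.4601


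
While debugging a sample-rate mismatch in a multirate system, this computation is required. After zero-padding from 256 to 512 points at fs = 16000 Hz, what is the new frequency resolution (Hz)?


Frequency resolution after zero-padding:
N_padded = 256 * 2 = 512
df = fs / N_padded
   = 16000 / 512
   = 31.25 Hz

31.25 Hz


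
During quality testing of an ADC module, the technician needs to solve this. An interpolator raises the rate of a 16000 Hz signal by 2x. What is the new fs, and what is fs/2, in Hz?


Step 1 — output sample rate after interpolation by L:
fs_out = L * fs_in = 2 * 16000 = 32000 Hz

Step 2 — Nyquist frequency of the output stream:
f_Nyq = fs_out / 2 = 32000 / 2 = 16000.0 Hz

fs_out = 32000 Hz; f_Nyquist = 16000.0 Hz


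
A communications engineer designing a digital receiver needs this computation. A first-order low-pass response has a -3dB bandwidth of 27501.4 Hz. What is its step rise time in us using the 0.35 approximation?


Rise time from bandwidth relationship:
tr = 0.35 / BW
   = 0.35 / 27501.4
   = 1.272662483e-05 s
   = 12.7266 us

12.7266 us


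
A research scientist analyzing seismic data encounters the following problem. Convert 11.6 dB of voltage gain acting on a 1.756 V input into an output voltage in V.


Output voltage from dB gain:
V_out = V_in * 10^(gain_dB / 20)
      = 1.756 * 10^(11.6 / 20)
      = 1.756 * 3.801894
      = 6.6761 V

6.6761 V


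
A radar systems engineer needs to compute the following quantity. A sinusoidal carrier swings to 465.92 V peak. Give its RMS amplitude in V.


RMS voltage for a sinusoidal waveform:
V_rms = V_peak / sqrt(2)
      = 465.92 / 1.414214
      = 329.455 V

329.455 V


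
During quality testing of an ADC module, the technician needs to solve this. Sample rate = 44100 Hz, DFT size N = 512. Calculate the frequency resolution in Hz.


DFT frequency resolution:
df = fs / N
   = 44100 / 512
   = 86.1328 Hz

86.1328 Hz


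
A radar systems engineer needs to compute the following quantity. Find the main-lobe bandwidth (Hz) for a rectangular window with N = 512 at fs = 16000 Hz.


Main lobe width for a rectangular window:
Width = 2 * fs / N
      = 2 * 16000 / 512
      = 32000 / 512
      = 62.5 Hz

62.5 Hz


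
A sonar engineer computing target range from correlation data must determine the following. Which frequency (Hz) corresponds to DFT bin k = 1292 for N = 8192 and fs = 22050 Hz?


Frequency of DFT bin k:
f_k = k * fs / N
    = 1292 * 22050 / 8192
    = 28488600 / 8192
    = 3477.612 Hz

3477.612 Hz


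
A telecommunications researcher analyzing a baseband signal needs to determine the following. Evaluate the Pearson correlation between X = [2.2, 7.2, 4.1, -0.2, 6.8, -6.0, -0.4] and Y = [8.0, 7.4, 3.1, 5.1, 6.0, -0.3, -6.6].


Pearson correlation coefficient (population):
r = cov(X,Y) / (std(X) * std(Y))
Mean X = 1.9571, Mean Y = 3.2429
Cov(X,Y) = 11.911837
Std(X) = 4.2948, Std(Y) = 4.787143
r = 0.5794

0.5794


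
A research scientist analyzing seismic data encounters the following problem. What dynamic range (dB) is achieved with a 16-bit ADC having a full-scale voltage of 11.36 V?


Dynamic range from full-scale to LSB:
V_min = V_max / 2^bits = 11.36 / 2^16
DR = 20 * log10(V_max / V_min)
   = 20 * log10(2^16)
   = 20 * 16 * log10(2)
   = 96.33 dB

96.33 dB


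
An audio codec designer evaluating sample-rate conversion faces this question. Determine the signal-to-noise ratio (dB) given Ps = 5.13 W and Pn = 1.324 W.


SNR in decibels:
SNR = 10 * log10(Ps / Pn)
    = 10 * log10(5.13 / 1.324)
    = 10 * log10(3.8746)
    = 10 * 0.5882
    = 5.88 dB

5.88 dB


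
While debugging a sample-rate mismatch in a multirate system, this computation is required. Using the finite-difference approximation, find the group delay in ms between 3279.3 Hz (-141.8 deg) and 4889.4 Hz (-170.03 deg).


Group delay from phase difference:
tau = -d(phi)/d(omega)
d(phi) = -28.23 deg = -0.492706 rad
d(omega) = 2*pi*(4889.4 - 3279.3) = 10116.5567 rad/s
tau = -(-0.492706) / 10116.5567
    = 0.0487 ms

0.0487 ms


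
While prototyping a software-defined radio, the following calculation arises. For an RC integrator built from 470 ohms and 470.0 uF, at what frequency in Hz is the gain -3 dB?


Cutoff frequency of a first-order RC filter:
fc = 1 / (2 * pi * R * C)
C = 470.0 uF = 0.00047 F
fc = 1 / (2 * pi * 470 * 0.00047)
   = 1 / 1.387955634356
   = 0.720484 Hz

0.720484 Hz


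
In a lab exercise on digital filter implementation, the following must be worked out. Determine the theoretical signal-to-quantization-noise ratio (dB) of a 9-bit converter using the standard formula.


Theoretical SNR for a full-scale sinusoid:
SNR = 6.02 * N + 1.76
    = 6.02 * 9 + 1.76
    = 54.18 + 1.76
    = 55.94 dB

55.94 dB


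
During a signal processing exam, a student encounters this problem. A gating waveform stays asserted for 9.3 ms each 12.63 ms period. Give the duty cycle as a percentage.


Duty cycle as a percentage:
DC = (t_on / T) * 100
   = (9.3 / 12.63) * 100
   = 0.736342 * 100
   = 73.63 %

73.63 %


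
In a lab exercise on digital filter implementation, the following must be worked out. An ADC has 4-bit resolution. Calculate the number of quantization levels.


Number of quantization levels = 2^N
= 2^4
= 16

16


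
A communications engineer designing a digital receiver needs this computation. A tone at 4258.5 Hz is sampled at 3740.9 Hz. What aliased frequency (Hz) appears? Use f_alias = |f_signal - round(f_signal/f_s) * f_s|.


Compute the nearest integer multiple of fs to the signal:
n = round(4258.5 / 3740.9) = 1
f_alias = |4258.5 - 1 * 3740.9|
        = |4258.5 - 3740.9|
        = 517.6 Hz

517.6


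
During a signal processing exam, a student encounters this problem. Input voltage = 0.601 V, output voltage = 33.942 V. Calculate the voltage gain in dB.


Voltage gain in dB:
G = 20 * log10(Vout / Vin)
  = 20 * log10(33.942 / 0.601)
  = 20 * log10(56.475874)
  = 20 * 1.751863
  = 35.04 dB

35.04 dB


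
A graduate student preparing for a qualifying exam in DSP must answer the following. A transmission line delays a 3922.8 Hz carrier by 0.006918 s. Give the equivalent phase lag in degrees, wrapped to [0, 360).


Phase shift from frequency and time delay:
phi = 360 * f * t_delay
    = 360 * 3922.8 * 0.006918
    = 9769.65 degrees
    mod 360 = 49.65 degrees

49.65 degrees


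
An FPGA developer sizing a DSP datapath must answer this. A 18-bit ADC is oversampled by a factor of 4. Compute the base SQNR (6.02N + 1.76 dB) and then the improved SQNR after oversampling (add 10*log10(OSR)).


Step 1 — baseline SQNR at Nyquist:
SQNR_base = 6.02*N + 1.76
          = 6.02*18 + 1.76
          = 110.12 dB

Step 2 — oversampling processing gain:
G = 10*log10(OSR) = 10*log10(4) = 6.02 dB

Step 3 — total:
SQNR_total = 110.12 + 6.02 = 116.14 dB

Base SQNR = 110.12 dB; oversampled SQNR = 116.14 dB


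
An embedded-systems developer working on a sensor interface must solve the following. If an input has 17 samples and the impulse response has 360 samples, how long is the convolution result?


Linear convolution output length:
L = N + M - 1
  = 17 + 360 - 1
  = 376 samples

376


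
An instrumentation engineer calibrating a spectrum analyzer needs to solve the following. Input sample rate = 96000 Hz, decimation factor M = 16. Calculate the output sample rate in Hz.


Decimation reduces the sample rate:
fs_out = fs_in / M
       = 96000 / 16
       = 6000.0 Hz

6000.0 Hz


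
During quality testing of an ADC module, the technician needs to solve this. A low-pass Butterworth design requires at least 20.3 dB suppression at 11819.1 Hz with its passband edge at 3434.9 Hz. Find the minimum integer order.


Butterworth filter order formula:
n = log10(10^(A/10) - 1) / (2 * log10(f_stop/f_pass))
10^(20.3/10) - 1 = 106.1519
f_stop/f_pass = 11819.1 / 3434.9 = 3.4409
n = 1.8875 -> ceil = 2

2


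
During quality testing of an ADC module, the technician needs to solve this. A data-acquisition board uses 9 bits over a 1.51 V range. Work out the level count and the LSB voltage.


Step 1 — number of quantization levels:
L = 2^N = 2^9 = 512

Step 2 — LSB step size:
delta = Vfs / L
      = 1.51 / 512
      = 0.00294922 V

Levels = 512; step size = 0.00294922 V


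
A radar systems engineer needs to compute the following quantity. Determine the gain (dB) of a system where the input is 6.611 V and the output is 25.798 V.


Voltage gain in dB:
G = 20 * log10(Vout / Vin)
  = 20 * log10(25.798 / 6.611)
  = 20 * log10(3.902284)
  = 20 * 0.591319
  = 11.83 dB

11.83 dB


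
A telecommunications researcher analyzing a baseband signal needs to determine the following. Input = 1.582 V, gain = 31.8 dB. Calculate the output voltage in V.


Output voltage from dB gain:
V_out = V_in * 10^(gain_dB / 20)
      = 1.582 * 10^(31.8 / 20)
      = 1.582 * 38.904514
      = 61.5469 V

61.5469 V


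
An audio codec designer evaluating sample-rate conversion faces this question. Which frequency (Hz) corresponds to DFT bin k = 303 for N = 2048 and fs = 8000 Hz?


Frequency of DFT bin k:
f_k = k * fs / N
    = 303 * 8000 / 2048
    = 2424000 / 2048
    = 1183.594 Hz

1183.594 Hz


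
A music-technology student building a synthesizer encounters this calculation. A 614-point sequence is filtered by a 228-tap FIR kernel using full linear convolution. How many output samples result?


Linear convolution output length:
L = N + M - 1
  = 614 + 228 - 1
  = 841 samples

841


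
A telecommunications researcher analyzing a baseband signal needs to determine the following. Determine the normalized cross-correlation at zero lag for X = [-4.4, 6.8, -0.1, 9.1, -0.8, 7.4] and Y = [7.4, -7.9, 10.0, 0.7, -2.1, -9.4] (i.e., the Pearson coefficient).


Pearson correlation coefficient (population):
r = cov(X,Y) / (std(X) * std(Y))
Mean X = 3.0, Mean Y = -0.2167
Cov(X,Y) = -24.148333
Std(X) = 4.996999, Std(Y) = 7.189672
r = -0.6722

-0.6722


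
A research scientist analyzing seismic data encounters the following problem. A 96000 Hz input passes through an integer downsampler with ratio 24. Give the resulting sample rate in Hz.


Decimation reduces the sample rate:
fs_out = fs_in / M
       = 96000 / 24
       = 4000.0 Hz

4000.0 Hz


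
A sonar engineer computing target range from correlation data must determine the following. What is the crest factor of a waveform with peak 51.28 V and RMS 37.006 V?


Crest factor is the ratio of peak to RMS:
CF = V_peak / V_rms
   = 51.28 / 37.006
   = 1.3857

1.3857


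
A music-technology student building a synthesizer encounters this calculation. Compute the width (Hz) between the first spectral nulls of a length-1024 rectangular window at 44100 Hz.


Main lobe width for a rectangular window:
Width = 2 * fs / N
      = 2 * 44100 / 1024
      = 88200 / 1024
      = 86.133 Hz

86.133 Hz


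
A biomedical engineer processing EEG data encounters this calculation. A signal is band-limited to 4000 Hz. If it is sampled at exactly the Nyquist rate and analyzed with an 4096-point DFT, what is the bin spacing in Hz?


Step 1 — Nyquist sampling rate:
fs = 2 * fmax = 2 * 4000 = 8000 Hz

Step 2 — DFT bin spacing:
df = fs / N = 8000 / 4096 = 1.9531 Hz

1.9531 Hz


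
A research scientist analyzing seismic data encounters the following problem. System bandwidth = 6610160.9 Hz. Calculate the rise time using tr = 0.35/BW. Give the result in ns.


Rise time from bandwidth relationship:
tr = 0.35 / BW
   = 0.35 / 6610160.9
   = 5.294878677e-08 s
   = 52.9488 ns

52.9488 ns


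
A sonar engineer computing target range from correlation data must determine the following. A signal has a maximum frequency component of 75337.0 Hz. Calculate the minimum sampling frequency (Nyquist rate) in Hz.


The Nyquist rate is twice the maximum frequency component.
fs_min = 2 * fmax
      = 2 * 75337.0
      = 150674.0 Hz

150674.0


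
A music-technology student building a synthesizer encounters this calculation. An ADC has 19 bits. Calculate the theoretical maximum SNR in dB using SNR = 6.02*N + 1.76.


Theoretical SNR for a full-scale sinusoid:
SNR = 6.02 * N + 1.76
    = 6.02 * 19 + 1.76
    = 114.38 + 1.76
    = 116.14 dB

116.14 dB


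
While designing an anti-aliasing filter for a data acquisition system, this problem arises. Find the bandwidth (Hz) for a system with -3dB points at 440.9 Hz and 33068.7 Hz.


Bandwidth is the difference of -3dB frequencies:
BW = f_high - f_low
   = 33068.7 - 440.9
   = 32627.8 Hz

32627.8 Hz


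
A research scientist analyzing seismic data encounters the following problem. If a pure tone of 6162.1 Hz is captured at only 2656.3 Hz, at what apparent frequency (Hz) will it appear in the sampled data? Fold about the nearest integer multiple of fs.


Compute the nearest integer multiple of fs to the signal:
n = round(6162.1 / 2656.3) = 2
f_alias = |6162.1 - 2 * 2656.3|
        = |6162.1 - 5312.6|
        = 849.5 Hz

849.5


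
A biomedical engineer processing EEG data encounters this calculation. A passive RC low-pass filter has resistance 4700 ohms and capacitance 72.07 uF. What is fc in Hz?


Cutoff frequency of a first-order RC filter:
fc = 1 / (2 * pi * R * C)
C = 72.07 uF = 7.207e-05 F
fc = 1 / (2 * pi * 4700 * 7.207e-05)
   = 1 / 2.1282970759156
   = 0.469859 Hz

0.469859 Hz


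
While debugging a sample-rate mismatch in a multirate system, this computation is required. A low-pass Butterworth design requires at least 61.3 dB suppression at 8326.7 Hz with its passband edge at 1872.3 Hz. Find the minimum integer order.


Butterworth filter order formula:
n = log10(10^(A/10) - 1) / (2 * log10(f_stop/f_pass))
10^(61.3/10) - 1 = 1348961.8826
f_stop/f_pass = 8326.7 / 1872.3 = 4.4473
n = 4.7292 -> ceil = 5

5


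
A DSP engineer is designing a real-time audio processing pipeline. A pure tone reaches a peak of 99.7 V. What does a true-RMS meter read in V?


RMS voltage for a sinusoidal waveform:
V_rms = V_peak / sqrt(2)
      = 99.7 / 1.414214
      = 70.499 V

70.499 V


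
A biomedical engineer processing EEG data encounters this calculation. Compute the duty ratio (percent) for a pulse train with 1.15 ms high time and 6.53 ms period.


Duty cycle as a percentage:
DC = (t_on / T) * 100
   = (1.15 / 6.53) * 100
   = 0.17611 * 100
   = 17.61 %

17.61 %


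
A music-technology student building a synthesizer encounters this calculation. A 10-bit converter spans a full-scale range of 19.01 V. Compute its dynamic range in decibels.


Dynamic range from full-scale to LSB:
V_min = V_max / 2^bits = 19.01 / 2^10
DR = 20 * log10(V_max / V_min)
   = 20 * log10(2^10)
   = 20 * 10 * log10(2)
   = 60.21 dB

60.21 dB


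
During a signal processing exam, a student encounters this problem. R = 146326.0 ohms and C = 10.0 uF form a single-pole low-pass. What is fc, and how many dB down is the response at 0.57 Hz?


Step 1 — cutoff frequency:
fc = 1 / (2*pi*R*C)
C = 10.0 uF = 1e-05 F
fc = 1 / (2*pi*146326.0*1e-05)
   = 0.108767 Hz

Step 2 — magnitude at f = 0.57 Hz:
|H(f)| = 1 / sqrt(1 + (f/fc)^2)
f/fc = 0.57 / 0.108767 = 5.24056
|H| = 1 / sqrt(1 + 27.463469) = 0.1874373
|H|_dB = 20*log10(0.1874373) = -14.54 dB

fc = 0.108767 Hz; |H(0.57 Hz)| = -14.54 dB


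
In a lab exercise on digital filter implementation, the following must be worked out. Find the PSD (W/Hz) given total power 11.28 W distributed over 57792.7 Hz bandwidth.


Power spectral density:
PSD = P / BW
    = 11.28 / 57792.7
    = 0.00019518 W/Hz

0.00019518 W/Hz


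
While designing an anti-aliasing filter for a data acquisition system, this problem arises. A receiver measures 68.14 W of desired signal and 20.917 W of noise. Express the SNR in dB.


SNR in decibels:
SNR = 10 * log10(Ps / Pn)
    = 10 * log10(68.14 / 20.917)
    = 10 * log10(3.2576)
    = 10 * 0.5129
    = 5.13 dB

5.13 dB


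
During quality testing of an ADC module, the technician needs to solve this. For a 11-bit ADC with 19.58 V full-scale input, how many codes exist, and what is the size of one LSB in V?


Step 1 — number of quantization levels:
L = 2^N = 2^11 = 2048

Step 2 — LSB step size:
delta = Vfs / L
      = 19.58 / 2048
      = 0.00956055 V

Levels = 2048; step size = 0.00956055 V


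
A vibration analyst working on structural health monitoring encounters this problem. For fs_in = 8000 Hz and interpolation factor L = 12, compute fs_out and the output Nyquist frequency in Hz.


Step 1 — output sample rate after interpolation by L:
fs_out = L * fs_in = 12 * 8000 = 96000 Hz

Step 2 — Nyquist frequency of the output stream:
f_Nyq = fs_out / 2 = 96000 / 2 = 48000.0 Hz

fs_out = 96000 Hz; f_Nyquist = 48000.0 Hz


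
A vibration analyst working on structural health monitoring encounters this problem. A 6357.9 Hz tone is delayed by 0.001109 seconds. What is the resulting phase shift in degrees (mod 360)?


Phase shift from frequency and time delay:
phi = 360 * f * t_delay
    = 360 * 6357.9 * 0.001109
    = 2538.33 degrees
    mod 360 = 18.33 degrees

18.33 degrees


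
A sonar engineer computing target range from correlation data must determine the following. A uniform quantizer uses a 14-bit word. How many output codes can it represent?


Number of quantization levels = 2^N
= 2^14
= 16384

16384


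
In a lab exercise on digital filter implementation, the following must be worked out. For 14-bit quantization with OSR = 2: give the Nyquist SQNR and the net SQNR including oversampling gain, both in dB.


Step 1 — baseline SQNR at Nyquist:
SQNR_base = 6.02*N + 1.76
          = 6.02*14 + 1.76
          = 86.04 dB

Step 2 — oversampling processing gain:
G = 10*log10(OSR) = 10*log10(2) = 3.01 dB

Step 3 — total:
SQNR_total = 86.04 + 3.01 = 89.05 dB

Base SQNR = 86.04 dB; oversampled SQNR = 89.05 dB


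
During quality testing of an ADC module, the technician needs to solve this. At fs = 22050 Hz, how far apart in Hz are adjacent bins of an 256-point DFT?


DFT frequency resolution:
df = fs / N
   = 22050 / 256
   = 86.1328 Hz

86.1328 Hz


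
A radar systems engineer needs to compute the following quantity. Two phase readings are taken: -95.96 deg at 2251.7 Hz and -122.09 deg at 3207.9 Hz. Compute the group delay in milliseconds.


Group delay from phase difference:
tau = -d(phi)/d(omega)
d(phi) = -26.13 deg = -0.456055 rad
d(omega) = 2*pi*(3207.9 - 2251.7) = 6007.9818 rad/s
tau = -(-0.456055) / 6007.9818
    = 0.0759 ms

0.0759 ms


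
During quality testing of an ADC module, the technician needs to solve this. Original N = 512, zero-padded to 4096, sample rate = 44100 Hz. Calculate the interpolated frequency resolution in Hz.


Frequency resolution after zero-padding:
N_padded = 512 * 8 = 4096
df = fs / N_padded
   = 44100 / 4096
   = 10.7666 Hz

10.7666 Hz


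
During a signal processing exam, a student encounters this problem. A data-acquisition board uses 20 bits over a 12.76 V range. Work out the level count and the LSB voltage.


Step 1 — number of quantization levels:
L = 2^N = 2^20 = 1048576

Step 2 — LSB step size:
delta = Vfs / L
      = 12.76 / 1048576
      = 1.217e-05 V

Levels = 1048576; step size = 1.217e-05 V


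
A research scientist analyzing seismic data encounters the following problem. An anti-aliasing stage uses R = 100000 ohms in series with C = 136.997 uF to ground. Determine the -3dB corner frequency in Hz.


Cutoff frequency of a first-order RC filter:
fc = 1 / (2 * pi * R * C)
C = 136.997 uF = 0.000136997 F
fc = 1 / (2 * pi * 100000 * 0.000136997)
   = 1 / 86.077753752768
   = 0.011617 Hz

0.011617 Hz


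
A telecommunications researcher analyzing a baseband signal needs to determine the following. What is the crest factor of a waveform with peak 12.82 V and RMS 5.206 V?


Crest factor is the ratio of peak to RMS:
CF = V_peak / V_rms
   = 12.82 / 5.206
   = 2.4625

2.4625


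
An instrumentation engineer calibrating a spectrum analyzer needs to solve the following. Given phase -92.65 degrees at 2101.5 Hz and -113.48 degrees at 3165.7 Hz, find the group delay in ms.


Group delay from phase difference:
tau = -d(phi)/d(omega)
d(phi) = -20.83 deg = -0.363552 rad
d(omega) = 2*pi*(3165.7 - 2101.5) = 6686.5658 rad/s
tau = -(-0.363552) / 6686.5658
    = 0.0544 ms

0.0544 ms


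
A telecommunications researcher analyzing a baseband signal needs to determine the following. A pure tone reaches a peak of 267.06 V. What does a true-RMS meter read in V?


RMS voltage for a sinusoidal waveform:
V_rms = V_peak / sqrt(2)
      = 267.06 / 1.414214
      = 188.84 V

188.84 V


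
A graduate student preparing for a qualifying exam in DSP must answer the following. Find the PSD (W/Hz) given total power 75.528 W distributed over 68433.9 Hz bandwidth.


Power spectral density:
PSD = P / BW
    = 75.528 / 68433.9
    = 0.00110366 W/Hz

0.00110366 W/Hz


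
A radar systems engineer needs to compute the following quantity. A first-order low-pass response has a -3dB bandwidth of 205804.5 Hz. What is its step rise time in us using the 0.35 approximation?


Rise time from bandwidth relationship:
tr = 0.35 / BW
   = 0.35 / 205804.5
   = 1.700643086e-06 s
   = 1.7006 us

1.7006 us


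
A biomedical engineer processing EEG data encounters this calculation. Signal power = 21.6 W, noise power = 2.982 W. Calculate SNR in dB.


SNR in decibels:
SNR = 10 * log10(Ps / Pn)
    = 10 * log10(21.6 / 2.982)
    = 10 * log10(7.2435)
    = 10 * 0.8599
    = 8.6 dB

8.6 dB


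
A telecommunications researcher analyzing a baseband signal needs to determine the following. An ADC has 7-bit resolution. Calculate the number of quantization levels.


Number of quantization levels = 2^N
= 2^7
= 128

128


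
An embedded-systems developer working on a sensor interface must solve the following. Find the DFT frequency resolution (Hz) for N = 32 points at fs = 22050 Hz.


DFT frequency resolution:
df = fs / N
   = 22050 / 32
   = 689.0625 Hz

689.0625 Hz


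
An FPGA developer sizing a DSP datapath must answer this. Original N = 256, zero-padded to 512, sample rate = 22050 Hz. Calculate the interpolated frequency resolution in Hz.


Frequency resolution after zero-padding:
N_padded = 256 * 2 = 512
df = fs / N_padded
   = 22050 / 512
   = 43.0664 Hz

43.0664 Hz


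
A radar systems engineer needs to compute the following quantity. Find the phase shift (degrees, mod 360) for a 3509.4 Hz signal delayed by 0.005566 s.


Phase shift from frequency and time delay:
phi = 360 * f * t_delay
    = 360 * 3509.4 * 0.005566
    = 7032.0 degrees
    mod 360 = 192.0 degrees

192.0 degrees


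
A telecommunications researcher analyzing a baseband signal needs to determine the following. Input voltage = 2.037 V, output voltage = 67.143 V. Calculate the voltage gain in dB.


Voltage gain in dB:
G = 20 * log10(Vout / Vin)
  = 20 * log10(67.143 / 2.037)
  = 20 * log10(32.961708)
  = 20 * 1.51801
  = 30.36 dB

30.36 dB


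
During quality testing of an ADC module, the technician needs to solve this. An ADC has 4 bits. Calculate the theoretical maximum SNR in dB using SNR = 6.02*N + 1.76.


Theoretical SNR for a full-scale sinusoid:
SNR = 6.02 * N + 1.76
    = 6.02 * 4 + 1.76
    = 24.08 + 1.76
    = 25.84 dB

25.84 dB


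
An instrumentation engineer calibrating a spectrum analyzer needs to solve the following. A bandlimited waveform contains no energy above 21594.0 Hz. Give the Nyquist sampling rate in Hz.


The Nyquist rate is twice the maximum frequency component.
fs_min = 2 * fmax
      = 2 * 21594.0
      = 43188.0 Hz

43188.0


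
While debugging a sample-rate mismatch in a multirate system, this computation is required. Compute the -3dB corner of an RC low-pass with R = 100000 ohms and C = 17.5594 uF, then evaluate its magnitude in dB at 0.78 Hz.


Step 1 — cutoff frequency:
fc = 1 / (2*pi*R*C)
C = 17.5594 uF = 1.75594e-05 F
fc = 1 / (2*pi*100000*1.75594e-05)
   = 0.090638 Hz

Step 2 — magnitude at f = 0.78 Hz:
|H(f)| = 1 / sqrt(1 + (f/fc)^2)
f/fc = 0.78 / 0.090638 = 8.605662
|H| = 1 / sqrt(1 + 74.057418) = 0.1154259
|H|_dB = 20*log10(0.1154259) = -18.75 dB

fc = 0.090638 Hz; |H(0.78 Hz)| = -18.75 dB


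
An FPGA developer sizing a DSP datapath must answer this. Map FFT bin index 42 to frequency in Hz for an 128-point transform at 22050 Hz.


Frequency of DFT bin k:
f_k = k * fs / N
    = 42 * 22050 / 128
    = 926100 / 128
    = 7235.156 Hz

7235.156 Hz


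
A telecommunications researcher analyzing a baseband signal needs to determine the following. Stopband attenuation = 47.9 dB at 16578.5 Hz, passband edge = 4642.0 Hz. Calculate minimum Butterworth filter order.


Butterworth filter order formula:
n = log10(10^(A/10) - 1) / (2 * log10(f_stop/f_pass))
10^(47.9/10) - 1 = 61658.5002
f_stop/f_pass = 16578.5 / 4642.0 = 3.5714
n = 4.3322 -> ceil = 5

5


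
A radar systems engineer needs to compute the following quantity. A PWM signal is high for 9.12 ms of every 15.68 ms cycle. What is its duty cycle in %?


Duty cycle as a percentage:
DC = (t_on / T) * 100
   = (9.12 / 15.68) * 100
   = 0.581633 * 100
   = 58.16 %

58.16 %


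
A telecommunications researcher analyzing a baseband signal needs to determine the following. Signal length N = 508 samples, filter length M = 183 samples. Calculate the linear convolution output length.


Linear convolution output length:
L = N + M - 1
  = 508 + 183 - 1
  = 690 samples

690


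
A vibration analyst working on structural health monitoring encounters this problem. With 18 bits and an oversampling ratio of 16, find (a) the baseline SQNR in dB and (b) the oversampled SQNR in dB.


Step 1 — baseline SQNR at Nyquist:
SQNR_base = 6.02*N + 1.76
          = 6.02*18 + 1.76
          = 110.12 dB

Step 2 — oversampling processing gain:
G = 10*log10(OSR) = 10*log10(16) = 12.04 dB

Step 3 — total:
SQNR_total = 110.12 + 12.04 = 122.16 dB

Base SQNR = 110.12 dB; oversampled SQNR = 122.16 dB


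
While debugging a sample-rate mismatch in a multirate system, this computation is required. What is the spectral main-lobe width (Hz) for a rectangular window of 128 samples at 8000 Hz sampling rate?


Main lobe width for a rectangular window:
Width = 2 * fs / N
      = 2 * 8000 / 128
      = 16000 / 128
      = 125.0 Hz

125.0 Hz


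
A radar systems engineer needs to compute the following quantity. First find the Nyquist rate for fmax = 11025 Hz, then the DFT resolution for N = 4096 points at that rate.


Step 1 — Nyquist sampling rate:
fs = 2 * fmax = 2 * 11025 = 22050 Hz

Step 2 — DFT bin spacing:
df = fs / N = 22050 / 4096 = 5.3833 Hz

5.3833 Hz


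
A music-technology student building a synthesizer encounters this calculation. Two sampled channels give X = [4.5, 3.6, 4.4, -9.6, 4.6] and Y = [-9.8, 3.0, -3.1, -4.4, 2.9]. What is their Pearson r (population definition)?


Pearson correlation coefficient (population):
r = cov(X,Y) / (std(X) * std(Y))
Mean X = 1.5, Mean Y = -2.28
Cov(X,Y) = 5.148
Std(X) = 5.561295, Std(Y) = 4.825516
r = 0.1918

0.1918
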